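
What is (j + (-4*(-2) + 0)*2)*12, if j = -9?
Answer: 84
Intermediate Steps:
(j + (-4*(-2) + 0)*2)*12 = (-9 + (-4*(-2) + 0)*2)*12 = (-9 + (8 + 0)*2)*12 = (-9 + 8*2)*12 = (-9 + 16)*12 = 7*12 = 84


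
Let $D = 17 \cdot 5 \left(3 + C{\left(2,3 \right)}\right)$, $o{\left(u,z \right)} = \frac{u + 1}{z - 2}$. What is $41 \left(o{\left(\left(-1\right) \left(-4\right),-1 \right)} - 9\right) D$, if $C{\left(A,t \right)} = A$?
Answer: $- \frac{557600}{3} \approx -1.8587 \cdot 10^{5}$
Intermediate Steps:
$o{\left(u,z \right)} = \frac{1 + u}{-2 + z}$
$D = 425$ ($D = 17 \cdot 5 \left(3 + 2\right) = 17 \cdot 5 \cdot 5 = 17 \cdot 25 = 425$)
$41 \left(o{\left(\left(-1\right) \left(-4\right),-1 \right)} - 9\right) D = 41 \left(\frac{1 - -4}{-2 - 1} - 9\right) 425 = 41 \left(\frac{1 + 4}{-3} - 9\right) 425 = 41 \left(\left(- \frac{1}{3}\right) 5 - 9\right) 425 = 41 \left(- \frac{5}{3} - 9\right) 425 = 41 \left(- \frac{32}{3}\right) 425 = \left(- \frac{1312}{3}\right) 425 = - \frac{557600}{3}$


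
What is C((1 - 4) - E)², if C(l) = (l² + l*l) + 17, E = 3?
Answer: 7921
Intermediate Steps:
C(l) = 17 + 2*l² (C(l) = (l² + l²) + 17 = 2*l² + 17 = 17 + 2*l²)
C((1 - 4) - E)² = (17 + 2*((1 - 4) - 1*3)²)² = (17 + 2*(-3 - 3)²)² = (17 + 2*(-6)²)² = (17 + 2*36)² = (17 + 72)² = 89² = 7921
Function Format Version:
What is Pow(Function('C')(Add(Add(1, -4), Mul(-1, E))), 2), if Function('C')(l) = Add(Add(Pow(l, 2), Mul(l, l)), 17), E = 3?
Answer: 7921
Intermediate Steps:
Function('C')(l) = Add(17, Mul(2, Pow(l, 2))) (Function('C')(l) = Add(Add(Pow(l, 2), Pow(l, 2)), 17) = Add(Mul(2, Pow(l, 2)), 17) = Add(17, Mul(2, Pow(l, 2))))
Pow(Function('C')(Add(Add(1, -4), Mul(-1, E))), 2) = Pow(Add(17, Mul(2, Pow(Add(Add(1, -4), Mul(-1, 3)), 2))), 2) = Pow(Add(17, Mul(2, Pow(Add(-3, -3), 2))), 2) = Pow(Add(17, Mul(2, Pow(-6, 2))), 2) = Pow(Add(17, Mul(2, 36)), 2) = Pow(Add(17, 72), 2) = Pow(89, 2) = 7921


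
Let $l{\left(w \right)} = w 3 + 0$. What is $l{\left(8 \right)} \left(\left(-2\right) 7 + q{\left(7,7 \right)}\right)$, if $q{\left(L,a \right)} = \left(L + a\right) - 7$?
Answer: $-168$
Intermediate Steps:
$l{\left(w \right)} = 3 w$ ($l{\left(w \right)} = 3 w + 0 = 3 w$)
$q{\left(L,a \right)} = -7 + L + a$
$l{\left(8 \right)} \left(\left(-2\right) 7 + q{\left(7,7 \right)}\right) = 3 \cdot 8 \left(\left(-2\right) 7 + \left(-7 + 7 + 7\right)\right) = 24 \left(-14 + 7\right) = 24 \left(-7\right) = -168$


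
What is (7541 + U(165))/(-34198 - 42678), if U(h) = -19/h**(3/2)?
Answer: -7541/76876 + 19*sqrt(165)/2092949100 ≈ -0.098093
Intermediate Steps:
U(h) = -19/h**(3/2)
(7541 + U(165))/(-34198 - 42678) = (7541 - 19*sqrt(165)/27225)/(-34198 - 42678) = (7541 - 19*sqrt(165)/27225)/(-76876) = (7541 - 19*sqrt(165)/27225)*(-1/76876) = -7541/76876 + 19*sqrt(165)/2092949100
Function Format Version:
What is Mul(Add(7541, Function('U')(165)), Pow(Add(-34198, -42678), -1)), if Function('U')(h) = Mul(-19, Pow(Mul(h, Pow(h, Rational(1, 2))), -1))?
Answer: Add(Rational(-7541, 76876), Mul(Rational(19, 2092949100), Pow(165, Rational(1, 2)))) ≈ -0.098093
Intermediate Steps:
Function('U')(h) = Mul(-19, Pow(h, Rational(-3, 2))) (Function('U')(h) = Mul(-19, Pow(Pow(h, Rational(3, 2)), -1)) = Mul(-19, Pow(h, Rational(-3, 2))))
Mul(Add(7541, Function('U')(165)), Pow(Add(-34198, -42678), -1)) = Mul(Add(7541, Mul(-19, Pow(165, Rational(-3, 2)))), Pow(Add(-34198, -42678), -1)) = Mul(Add(7541, Mul(-19, Mul(Rational(1, 27225), Pow(165, Rational(1, 2))))), Pow(-76876, -1)) = Mul(Add(7541, Mul(Rational(-19, 27225), Pow(165, Rational(1, 2)))), Rational(-1, 76876)) = Add(Rational(-7541, 76876), Mul(Rational(19, 2092949100), Pow(165, Rational(1, 2))))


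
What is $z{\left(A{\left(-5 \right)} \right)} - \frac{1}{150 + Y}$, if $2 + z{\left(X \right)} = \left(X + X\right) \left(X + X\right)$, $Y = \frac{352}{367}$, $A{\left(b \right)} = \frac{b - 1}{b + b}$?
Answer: $- \frac{784803}{1385050} \approx -0.56662$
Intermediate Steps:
$A{\left(b \right)} = \frac{-1 + b}{2 b}$
$Y = \frac{352}{367}$ ($Y = 352 \cdot \frac{1}{367} = \frac{352}{367} \approx 0.95913$)
$z{\left(X \right)} = -2 + 4 X^{2}$ ($z{\left(X \right)} = -2 + \left(X + X\right) \left(X + X\right) = -2 + 2 X 2 X = -2 + 4 X^{2}$)
$z{\left(A{\left(-5 \right)} \right)} - \frac{1}{150 + Y} = \left(-2 + 4 \left(\frac{-1 - 5}{2 \left(-5\right)}\right)^{2}\right) - \frac{1}{150 + \frac{352}{367}} = \left(-2 + 4 \left(\frac{1}{2} \left(- \frac{1}{5}\right) \left(-6\right)\right)^{2}\right) - \frac{1}{\frac{55402}{367}} = \left(-2 + 4 \left(\frac{3}{5}\right)^{2}\right) - \frac{367}{55402} = \left(-2 + 4 \cdot \frac{9}{25}\right) - \frac{367}{55402} = \left(-2 + \frac{36}{25}\right) - \frac{367}{55402} = - \frac{14}{25} - \frac{367}{55402} = - \frac{784803}{1385050}$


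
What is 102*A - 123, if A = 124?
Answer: 12525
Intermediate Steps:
102*A - 123 = 102*124 - 123 = 12648 - 123 = 12525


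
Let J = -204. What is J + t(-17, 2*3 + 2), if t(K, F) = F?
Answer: -196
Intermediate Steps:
J + t(-17, 2*3 + 2) = -204 + (2*3 + 2) = -204 + (6 + 2) = -204 + 8 = -196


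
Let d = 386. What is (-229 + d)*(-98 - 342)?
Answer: -69080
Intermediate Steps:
(-229 + d)*(-98 - 342) = (-229 + 386)*(-98 - 342) = 157*(-440) = -69080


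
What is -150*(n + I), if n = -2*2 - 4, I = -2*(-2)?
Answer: 600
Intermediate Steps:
I = 4
n = -8 (n = -4 - 4 = -8)
-150*(n + I) = -150*(-8 + 4) = -150*(-4) = 600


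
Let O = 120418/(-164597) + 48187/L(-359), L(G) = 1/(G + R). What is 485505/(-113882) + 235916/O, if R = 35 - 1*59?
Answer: -1479260103651460739/345943903281191710 ≈ -4.2760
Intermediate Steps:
R = -24 (R = 35 - 59 = -24)
L(G) = 1/(-24 + G) (L(G) = 1/(G - 24) = 1/(-24 + G))
O = -3037739970155/164597 (O = 120418/(-164597) + 48187/(1/(-24 - 359)) = 120418*(-1/164597) + 48187/(1/(-383)) = -120418/164597 + 48187/(-1/383) = -120418/164597 + 48187*(-383) = -120418/164597 - 18455621 = -3037739970155/164597 ≈ -1.8456e+7)
485505/(-113882) + 235916/O = 485505/(-113882) + 235916/(-3037739970155/164597) = 485505*(-1/113882) + 235916*(-164597/3037739970155) = -485505/113882 - 38831065852/3037739970155 = -1479260103651460739/345943903281191710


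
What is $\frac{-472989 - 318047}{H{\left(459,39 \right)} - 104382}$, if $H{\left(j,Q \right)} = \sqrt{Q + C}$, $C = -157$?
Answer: $\frac{41284959876}{5447801021} + \frac{395518 i \sqrt{118}}{5447801021} \approx 7.5783 + 0.00078865 i$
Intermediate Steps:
$H{\left(j,Q \right)} = \sqrt{-157 + Q}$ ($H{\left(j,Q \right)} = \sqrt{Q - 157} = \sqrt{-157 + Q}$)
$\frac{-472989 - 318047}{H{\left(459,39 \right)} - 104382} = \frac{-472989 - 318047}{\sqrt{-157 + 39} - 104382} = - \frac{791036}{\sqrt{-118} - 104382} = - \frac{791036}{i \sqrt{118} - 104382} = - \frac{791036}{-104382 + i \sqrt{118}}$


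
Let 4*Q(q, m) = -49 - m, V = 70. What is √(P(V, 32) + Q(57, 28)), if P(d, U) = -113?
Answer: 23*I/2 ≈ 11.5*I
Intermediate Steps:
Q(q, m) = -49/4 - m/4 (Q(q, m) = (-49 - m)/4 = -49/4 - m/4)
√(P(V, 32) + Q(57, 28)) = √(-113 + (-49/4 - ¼*28)) = √(-113 + (-49/4 - 7)) = √(-113 - 77/4) = √(-529/4) = 23*I/2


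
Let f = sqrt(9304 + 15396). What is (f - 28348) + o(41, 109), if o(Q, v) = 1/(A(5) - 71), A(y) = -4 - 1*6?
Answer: -2296189/81 + 10*sqrt(247) ≈ -28191.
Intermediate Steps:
A(y) = -10 (A(y) = -4 - 6 = -10)
f = 10*sqrt(247) (f = sqrt(24700) = 10*sqrt(247) ≈ 157.16)
o(Q, v) = -1/81 (o(Q, v) = 1/(-10 - 71) = 1/(-81) = -1/81)
(f - 28348) + o(41, 109) = (10*sqrt(247) - 28348) - 1/81 = (-28348 + 10*sqrt(247)) - 1/81 = -2296189/81 + 10*sqrt(247)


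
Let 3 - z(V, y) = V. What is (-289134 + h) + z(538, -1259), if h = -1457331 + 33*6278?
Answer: -1539826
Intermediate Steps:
z(V, y) = 3 - V
h = -1250157 (h = -1457331 + 207174 = -1250157)
(-289134 + h) + z(538, -1259) = (-289134 - 1250157) + (3 - 1*538) = -1539291 + (3 - 538) = -1539291 - 535 = -1539826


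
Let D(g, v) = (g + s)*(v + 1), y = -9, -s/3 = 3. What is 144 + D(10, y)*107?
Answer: -712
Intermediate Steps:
s = -9 (s = -3*3 = -9)
D(g, v) = (1 + v)*(-9 + g) (D(g, v) = (g - 9)*(v + 1) = (-9 + g)*(1 + v) = (1 + v)*(-9 + g))
144 + D(10, y)*107 = 144 + (-9 + 10 - 9*(-9) + 10*(-9))*107 = 144 + (-9 + 10 + 81 - 90)*107 = 144 - 8*107 = 144 - 856 = -712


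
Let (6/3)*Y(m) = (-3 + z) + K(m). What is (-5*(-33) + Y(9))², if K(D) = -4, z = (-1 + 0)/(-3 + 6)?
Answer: 234256/9 ≈ 26028.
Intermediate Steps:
z = -⅓ (z = -1/3 = -1*⅓ = -⅓ ≈ -0.33333)
Y(m) = -11/3 (Y(m) = ((-3 - ⅓) - 4)/2 = (-10/3 - 4)/2 = (½)*(-22/3) = -11/3)
(-5*(-33) + Y(9))² = (-5*(-33) - 11/3)² = (165 - 11/3)² = (484/3)² = 234256/9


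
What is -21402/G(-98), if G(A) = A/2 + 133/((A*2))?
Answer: 599256/1391 ≈ 430.81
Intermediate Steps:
G(A) = A/2 + 133/(2*A) (G(A) = A*(½) + 133/((2*A)) = A/2 + 133*(1/(2*A)) = A/2 + 133/(2*A))
-21402/G(-98) = -21402*(-196/(133 + (-98)²)) = -21402*(-196/(133 + 9604)) = -21402/((½)*(-1/98)*9737) = -21402/(-1391/28) = -21402*(-28/1391) = 599256/1391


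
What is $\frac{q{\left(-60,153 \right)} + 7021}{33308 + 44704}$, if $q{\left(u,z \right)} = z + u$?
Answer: $\frac{3557}{39006} \approx 0.091191$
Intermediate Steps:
$q{\left(u,z \right)} = u + z$
$\frac{q{\left(-60,153 \right)} + 7021}{33308 + 44704} = \frac{\left(-60 + 153\right) + 7021}{33308 + 44704} = \frac{93 + 7021}{78012} = 7114 \cdot \frac{1}{78012} = \frac{3557}{39006}$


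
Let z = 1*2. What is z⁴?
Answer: 16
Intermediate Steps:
z = 2
z⁴ = 2⁴ = 16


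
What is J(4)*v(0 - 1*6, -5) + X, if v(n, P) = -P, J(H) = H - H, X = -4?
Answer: -4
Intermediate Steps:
J(H) = 0
J(4)*v(0 - 1*6, -5) + X = 0*(-1*(-5)) - 4 = 0*5 - 4 = 0 - 4 = -4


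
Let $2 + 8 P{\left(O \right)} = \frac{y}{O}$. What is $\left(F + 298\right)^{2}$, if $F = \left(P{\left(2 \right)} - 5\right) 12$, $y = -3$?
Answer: $\frac{866761}{16} \approx 54173.0$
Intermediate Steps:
$P{\left(O \right)} = - \frac{1}{4} - \frac{3}{8 O}$ ($P{\left(O \right)} = - \frac{1}{4} + \frac{\left(-3\right) \frac{1}{O}}{8} = - \frac{1}{4} - \frac{3}{8 O}$)
$F = - \frac{261}{4}$ ($F = \left(\frac{-3 - 4}{8 \cdot 2} - 5\right) 12 = \left(\frac{1}{8} \cdot \frac{1}{2} \left(-3 - 4\right) - 5\right) 12 = \left(\frac{1}{8} \cdot \frac{1}{2} \left(-7\right) - 5\right) 12 = \left(- \frac{7}{16} - 5\right) 12 = \left(- \frac{87}{16}\right) 12 = - \frac{261}{4} \approx -65.25$)
$\left(F + 298\right)^{2} = \left(- \frac{261}{4} + 298\right)^{2} = \left(\frac{931}{4}\right)^{2} = \frac{866761}{16}$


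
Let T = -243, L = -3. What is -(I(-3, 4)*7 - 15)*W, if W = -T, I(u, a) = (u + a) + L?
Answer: 7047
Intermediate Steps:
I(u, a) = -3 + a + u (I(u, a) = (u + a) - 3 = (a + u) - 3 = -3 + a + u)
W = 243 (W = -1*(-243) = 243)
-(I(-3, 4)*7 - 15)*W = -((-3 + 4 - 3)*7 - 15)*243 = -(-2*7 - 15)*243 = -(-14 - 15)*243 = -(-29)*243 = -1*(-7047) = 7047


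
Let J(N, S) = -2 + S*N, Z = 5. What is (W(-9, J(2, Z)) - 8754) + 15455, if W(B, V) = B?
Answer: 6692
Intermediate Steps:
J(N, S) = -2 + N*S
(W(-9, J(2, Z)) - 8754) + 15455 = (-9 - 8754) + 15455 = -8763 + 15455 = 6692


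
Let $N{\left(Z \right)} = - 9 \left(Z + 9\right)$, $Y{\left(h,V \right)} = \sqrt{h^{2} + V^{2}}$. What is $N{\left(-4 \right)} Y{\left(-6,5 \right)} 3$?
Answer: $- 135 \sqrt{61} \approx -1054.4$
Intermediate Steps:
$Y{\left(h,V \right)} = \sqrt{V^{2} + h^{2}}$
$N{\left(Z \right)} = -81 - 9 Z$ ($N{\left(Z \right)} = - 9 \left(9 + Z\right) = -81 - 9 Z$)
$N{\left(-4 \right)} Y{\left(-6,5 \right)} 3 = \left(-81 - -36\right) \sqrt{5^{2} + \left(-6\right)^{2}} \cdot 3 = \left(-81 + 36\right) \sqrt{25 + 36} \cdot 3 = - 45 \sqrt{61} \cdot 3 = - 135 \sqrt{61}$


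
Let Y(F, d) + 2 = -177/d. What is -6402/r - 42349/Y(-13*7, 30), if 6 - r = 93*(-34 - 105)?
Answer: 1825496804/340569 ≈ 5360.1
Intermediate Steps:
Y(F, d) = -2 - 177/d
r = 12933 (r = 6 - 93*(-34 - 105) = 6 - 93*(-139) = 6 - 1*(-12927) = 6 + 12927 = 12933)
-6402/r - 42349/Y(-13*7, 30) = -6402/12933 - 42349/(-2 - 177/30) = -6402*1/12933 - 42349/(-2 - 177*1/30) = -2134/4311 - 42349/(-2 - 59/10) = -2134/4311 - 42349/(-79/10) = -2134/4311 - 42349*(-10/79) = -2134/4311 + 423490/79 = 1825496804/340569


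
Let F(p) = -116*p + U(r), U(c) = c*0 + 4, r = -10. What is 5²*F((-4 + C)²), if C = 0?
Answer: -46300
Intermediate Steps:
U(c) = 4 (U(c) = 0 + 4 = 4)
F(p) = 4 - 116*p (F(p) = -116*p + 4 = 4 - 116*p)
5²*F((-4 + C)²) = 5²*(4 - 116*(-4 + 0)²) = 25*(4 - 116*(-4)²) = 25*(4 - 116*16) = 25*(4 - 1856) = 25*(-1852) = -46300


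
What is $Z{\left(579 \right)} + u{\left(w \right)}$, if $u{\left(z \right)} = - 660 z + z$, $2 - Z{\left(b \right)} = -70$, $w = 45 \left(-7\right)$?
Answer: $207657$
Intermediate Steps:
$w = -315$
$Z{\left(b \right)} = 72$ ($Z{\left(b \right)} = 2 - -70 = 2 + 70 = 72$)
$u{\left(z \right)} = - 659 z$
$Z{\left(579 \right)} + u{\left(w \right)} = 72 - -207585 = 72 + 207585 = 207657$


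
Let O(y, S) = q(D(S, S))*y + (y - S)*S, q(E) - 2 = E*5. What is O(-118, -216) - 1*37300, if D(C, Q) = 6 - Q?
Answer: -189684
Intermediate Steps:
q(E) = 2 + 5*E (q(E) = 2 + E*5 = 2 + 5*E)
O(y, S) = S*(y - S) + y*(32 - 5*S) (O(y, S) = (2 + 5*(6 - S))*y + (y - S)*S = (2 + (30 - 5*S))*y + S*(y - S) = (32 - 5*S)*y + S*(y - S) = y*(32 - 5*S) + S*(y - S) = S*(y - S) + y*(32 - 5*S))
O(-118, -216) - 1*37300 = (-1*(-216)**2 + 32*(-118) - 4*(-216)*(-118)) - 1*37300 = (-1*46656 - 3776 - 101952) - 37300 = (-46656 - 3776 - 101952) - 37300 = -152384 - 37300 = -189684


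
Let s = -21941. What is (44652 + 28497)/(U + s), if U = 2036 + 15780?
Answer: -24383/1375 ≈ -17.733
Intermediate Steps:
U = 17816
(44652 + 28497)/(U + s) = (44652 + 28497)/(17816 - 21941) = 73149/(-4125) = 73149*(-1/4125) = -24383/1375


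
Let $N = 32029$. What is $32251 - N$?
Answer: $222$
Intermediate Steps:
$32251 - N = 32251 - 32029 = 222$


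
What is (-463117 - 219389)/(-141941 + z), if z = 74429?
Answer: 113751/11252 ≈ 10.109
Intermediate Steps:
(-463117 - 219389)/(-141941 + z) = (-463117 - 219389)/(-141941 + 74429) = -682506/(-67512) = -682506*(-1/67512) = 113751/11252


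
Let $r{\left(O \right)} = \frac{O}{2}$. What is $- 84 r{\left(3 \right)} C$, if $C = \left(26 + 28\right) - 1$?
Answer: $-6678$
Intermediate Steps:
$r{\left(O \right)} = \frac{O}{2}$ ($r{\left(O \right)} = O \frac{1}{2} = \frac{O}{2}$)
$C = 53$ ($C = 54 - 1 = 53$)
$- 84 r{\left(3 \right)} C = - 84 \cdot \frac{1}{2} \cdot 3 \cdot 53 = \left(-84\right) \frac{3}{2} \cdot 53 = \left(-126\right) 53 = -6678$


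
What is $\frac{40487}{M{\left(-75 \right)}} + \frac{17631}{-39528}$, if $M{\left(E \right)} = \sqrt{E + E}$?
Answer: $- \frac{653}{1464} - \frac{40487 i \sqrt{6}}{30} \approx -0.44604 - 3305.8 i$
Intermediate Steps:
$M{\left(E \right)} = \sqrt{2} \sqrt{E}$ ($M{\left(E \right)} = \sqrt{2 E} = \sqrt{2} \sqrt{E}$)
$\frac{40487}{M{\left(-75 \right)}} + \frac{17631}{-39528} = \frac{40487}{\sqrt{2} \sqrt{-75}} + \frac{17631}{-39528} = \frac{40487}{\sqrt{2} \cdot 5 i \sqrt{3}} + 17631 \left(- \frac{1}{39528}\right) = \frac{40487}{5 i \sqrt{6}} - \frac{653}{1464} = 40487 \left(- \frac{i \sqrt{6}}{30}\right) - \frac{653}{1464} = - \frac{40487 i \sqrt{6}}{30} - \frac{653}{1464} = - \frac{653}{1464} - \frac{40487 i \sqrt{6}}{30}$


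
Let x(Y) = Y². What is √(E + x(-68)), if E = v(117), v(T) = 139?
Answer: √4763 ≈ 69.015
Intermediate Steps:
E = 139
√(E + x(-68)) = √(139 + (-68)²) = √(139 + 4624) = √4763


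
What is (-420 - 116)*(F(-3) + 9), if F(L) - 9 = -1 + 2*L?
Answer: -5896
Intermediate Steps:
F(L) = 8 + 2*L (F(L) = 9 + (-1 + 2*L) = 8 + 2*L)
(-420 - 116)*(F(-3) + 9) = (-420 - 116)*((8 + 2*(-3)) + 9) = -536*((8 - 6) + 9) = -536*(2 + 9) = -536*11 = -5896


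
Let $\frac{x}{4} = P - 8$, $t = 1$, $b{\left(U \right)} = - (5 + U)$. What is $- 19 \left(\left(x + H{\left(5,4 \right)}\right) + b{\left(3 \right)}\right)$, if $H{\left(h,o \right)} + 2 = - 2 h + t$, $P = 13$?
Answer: $-19$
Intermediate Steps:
$b{\left(U \right)} = -5 - U$
$x = 20$ ($x = 4 \left(13 - 8\right) = 4 \cdot 5 = 20$)
$H{\left(h,o \right)} = -1 - 2 h$ ($H{\left(h,o \right)} = -2 - \left(-1 + 2 h\right) = -1 - 2 h$)
$- 19 \left(\left(x + H{\left(5,4 \right)}\right) + b{\left(3 \right)}\right) = - 19 \left(\left(20 - 11\right) - 8\right) = - 19 \left(9 - 8\right) = \left(-19\right) 1 = -19$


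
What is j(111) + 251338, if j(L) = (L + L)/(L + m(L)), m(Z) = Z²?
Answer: 14074929/56 ≈ 2.5134e+5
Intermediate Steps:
j(L) = 2*L/(L + L²) (j(L) = (L + L)/(L + L²) = (2*L)/(L + L²) = 2*L/(L + L²))
j(111) + 251338 = 2/(1 + 111) + 251338 = 2/112 + 251338 = 2*(1/112) + 251338 = 1/56 + 251338 = 14074929/56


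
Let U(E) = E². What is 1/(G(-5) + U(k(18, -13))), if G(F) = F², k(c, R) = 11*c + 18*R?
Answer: 1/1321 ≈ 0.00075700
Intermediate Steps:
1/(G(-5) + U(k(18, -13))) = 1/((-5)² + (11*18 + 18*(-13))²) = 1/(25 + (198 - 234)²) = 1/(25 + (-36)²) = 1/(25 + 1296) = 1/1321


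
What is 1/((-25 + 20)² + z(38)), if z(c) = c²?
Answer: 1/1469 ≈ 0.00068074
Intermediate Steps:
1/((-25 + 20)² + z(38)) = 1/((-25 + 20)² + 38²) = 1/((-5)² + 1444) = 1/(25 + 1444) = 1/1469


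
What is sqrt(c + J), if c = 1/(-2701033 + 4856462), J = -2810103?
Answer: I*sqrt(13055384954092980794)/2155429 ≈ 1676.3*I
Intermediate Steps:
c = 1/2155429 ≈ 4.6394e-7
sqrt(c + J) = sqrt(1/2155429 - 2810103) = sqrt(-6056977499186/2155429) = I*sqrt(13055384954092980794)/2155429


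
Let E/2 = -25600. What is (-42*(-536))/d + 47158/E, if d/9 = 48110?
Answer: -321105467/369484800 ≈ -0.86906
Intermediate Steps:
E = -51200 (E = 2*(-25600) = -51200)
d = 432990 (d = 9*48110 = 432990)
(-42*(-536))/d + 47158/E = -42*(-536)/432990 + 47158/(-51200) = 22512*(1/432990) + 47158*(-1/51200) = 3752/72165 - 23579/25600 = -321105467/369484800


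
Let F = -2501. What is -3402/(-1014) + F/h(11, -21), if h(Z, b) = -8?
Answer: 427205/1352 ≈ 315.98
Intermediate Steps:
-3402/(-1014) + F/h(11, -21) = -3402/(-1014) - 2501/(-8) = -3402*(-1/1014) - 2501*(-1/8) = 567/169 + 2501/8 = 427205/1352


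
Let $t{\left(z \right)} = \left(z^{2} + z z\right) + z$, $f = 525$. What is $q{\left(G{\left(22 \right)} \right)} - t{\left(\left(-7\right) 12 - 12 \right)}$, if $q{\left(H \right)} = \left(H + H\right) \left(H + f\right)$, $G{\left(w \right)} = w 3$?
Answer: $59676$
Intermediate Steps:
$t{\left(z \right)} = z + 2 z^{2}$ ($t{\left(z \right)} = \left(z^{2} + z^{2}\right) + z = 2 z^{2} + z = z + 2 z^{2}$)
$G{\left(w \right)} = 3 w$
$q{\left(H \right)} = 2 H \left(525 + H\right)$ ($q{\left(H \right)} = \left(H + H\right) \left(H + 525\right) = 2 H \left(525 + H\right)$)
$q{\left(G{\left(22 \right)} \right)} - t{\left(\left(-7\right) 12 - 12 \right)} = 2 \cdot 3 \cdot 22 \left(525 + 3 \cdot 22\right) - \left(\left(-7\right) 12 - 12\right) \left(1 + 2 \left(\left(-7\right) 12 - 12\right)\right) = 2 \cdot 66 \left(525 + 66\right) - \left(-84 - 12\right) \left(1 + 2 \left(-84 - 12\right)\right) = 2 \cdot 66 \cdot 591 - - 96 \left(1 + 2 \left(-96\right)\right) = 78012 - - 96 \left(1 - 192\right) = 78012 - \left(-96\right) \left(-191\right) = 78012 - 18336 = 59676$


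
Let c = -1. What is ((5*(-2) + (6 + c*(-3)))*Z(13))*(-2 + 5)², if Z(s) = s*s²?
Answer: -19773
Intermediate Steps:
Z(s) = s³
((5*(-2) + (6 + c*(-3)))*Z(13))*(-2 + 5)² = ((5*(-2) + (6 - 1*(-3)))*13³)*(-2 + 5)² = ((-10 + (6 + 3))*2197)*3² = ((-10 + 9)*2197)*9 = -1*2197*9 = -2197*9 = -19773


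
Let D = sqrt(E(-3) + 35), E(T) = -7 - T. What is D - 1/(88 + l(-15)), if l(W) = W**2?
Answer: -1/313 + sqrt(31) ≈ 5.5646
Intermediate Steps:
D = sqrt(31) (D = sqrt((-7 - 1*(-3)) + 35) = sqrt((-7 + 3) + 35) = sqrt(-4 + 35) = sqrt(31) ≈ 5.5678)
D - 1/(88 + l(-15)) = sqrt(31) - 1/(88 + (-15)**2) = sqrt(31) - 1/(88 + 225) = sqrt(31) - 1/313 = -1/313 + sqrt(31)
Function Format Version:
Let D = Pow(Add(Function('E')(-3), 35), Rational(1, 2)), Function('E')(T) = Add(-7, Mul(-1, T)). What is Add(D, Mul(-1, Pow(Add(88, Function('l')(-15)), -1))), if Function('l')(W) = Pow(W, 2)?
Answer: Add(Rational(-1, 313), Pow(31, Rational(1, 2))) ≈ 5.5646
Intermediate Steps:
D = Pow(31, Rational(1, 2)) (D = Pow(Add(Add(-7, Mul(-1, -3)), 35), Rational(1, 2)) = Pow(Add(Add(-7, 3), 35), Rational(1, 2)) = Pow(Add(-4, 35), Rational(1, 2)) = Pow(31, Rational(1, 2)) ≈ 5.5678)
Add(D, Mul(-1, Pow(Add(88, Function('l')(-15)), -1))) = Add(Pow(31, Rational(1, 2)), Mul(-1, Pow(Add(88, Pow(-15, 2)), -1))) = Add(Pow(31, Rational(1, 2)), Mul(-1, Pow(Add(88, 225), -1))) = Add(Pow(31, Rational(1, 2)), Mul(-1, Pow(313, -1))) = Add(Pow(31, Rational(1, 2)), Mul(-1, Rational(1, 313))) = Add(Pow(31, Rational(1, 2)), Rational(-1, 313)) = Add(Rational(-1, 313), Pow(31, Rational(1, 2)))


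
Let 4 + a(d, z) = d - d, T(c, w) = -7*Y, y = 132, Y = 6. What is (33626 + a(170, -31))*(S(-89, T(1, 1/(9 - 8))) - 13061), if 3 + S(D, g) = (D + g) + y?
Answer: -439204186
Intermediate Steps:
T(c, w) = -42 (T(c, w) = -7*6 = -42)
a(d, z) = -4 (a(d, z) = -4 + (d - d) = -4 + 0 = -4)
S(D, g) = 129 + D + g (S(D, g) = -3 + ((D + g) + 132) = -3 + (132 + D + g) = 129 + D + g)
(33626 + a(170, -31))*(S(-89, T(1, 1/(9 - 8))) - 13061) = (33626 - 4)*((129 - 89 - 42) - 13061) = 33622*(-2 - 13061) = 33622*(-13063) = -439204186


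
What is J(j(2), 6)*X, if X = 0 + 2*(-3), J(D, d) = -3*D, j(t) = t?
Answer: 36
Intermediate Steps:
X = -6 (X = 0 - 6 = -6)
J(j(2), 6)*X = -3*2*(-6) = -6*(-6) = 36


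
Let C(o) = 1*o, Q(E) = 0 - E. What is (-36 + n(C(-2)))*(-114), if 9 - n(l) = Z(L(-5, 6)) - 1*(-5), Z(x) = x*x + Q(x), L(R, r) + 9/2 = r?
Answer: 7467/2 ≈ 3733.5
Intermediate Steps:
L(R, r) = -9/2 + r
Q(E) = -E
C(o) = o
Z(x) = x² - x (Z(x) = x*x - x = x² - x)
n(l) = 13/4 (n(l) = 9 - ((-9/2 + 6)*(-1 + (-9/2 + 6)) - 1*(-5)) = 9 - (3*(-1 + 3/2)/2 + 5) = 9 - ((3/2)*(½) + 5) = 9 - (¾ + 5) = 9 - 1*23/4 = 9 - 23/4 = 13/4)
(-36 + n(C(-2)))*(-114) = (-36 + 13/4)*(-114) = -131/4*(-114) = 7467/2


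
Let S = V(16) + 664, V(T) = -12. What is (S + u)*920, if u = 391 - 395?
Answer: 596160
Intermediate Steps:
S = 652 (S = -12 + 664 = 652)
u = -4
(S + u)*920 = (652 - 4)*920 = 648*920 = 596160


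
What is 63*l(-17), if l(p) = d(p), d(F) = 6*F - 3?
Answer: -6615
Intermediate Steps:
d(F) = -3 + 6*F
l(p) = -3 + 6*p
63*l(-17) = 63*(-3 + 6*(-17)) = 63*(-3 - 102) = 63*(-105) = -6615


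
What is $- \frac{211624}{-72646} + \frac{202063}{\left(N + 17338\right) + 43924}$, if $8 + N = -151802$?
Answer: $\frac{320218661}{469853572} \approx 0.68153$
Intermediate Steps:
$N = -151810$ ($N = -8 - 151802 = -151810$)
$- \frac{211624}{-72646} + \frac{202063}{\left(N + 17338\right) + 43924} = - \frac{211624}{-72646} + \frac{202063}{\left(-151810 + 17338\right) + 43924} = \left(-211624\right) \left(- \frac{1}{72646}\right) + \frac{202063}{-134472 + 43924} = \frac{15116}{5189} + \frac{202063}{-90548} = \frac{15116}{5189} + 202063 \left(- \frac{1}{90548}\right) = \frac{15116}{5189} - \frac{202063}{90548} = \frac{320218661}{469853572}$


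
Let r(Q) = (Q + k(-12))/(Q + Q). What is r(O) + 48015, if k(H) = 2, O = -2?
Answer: 48015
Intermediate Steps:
r(Q) = (2 + Q)/(2*Q) (r(Q) = (Q + 2)/(Q + Q) = (2 + Q)/((2*Q)) = (2 + Q)*(1/(2*Q)) = (2 + Q)/(2*Q))
r(O) + 48015 = (½)*(2 - 2)/(-2) + 48015 = (½)*(-½)*0 + 48015 = 0 + 48015 = 48015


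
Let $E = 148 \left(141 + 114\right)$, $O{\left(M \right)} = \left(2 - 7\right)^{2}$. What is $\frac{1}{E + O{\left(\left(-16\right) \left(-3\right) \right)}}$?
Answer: $\frac{1}{37765} \approx 2.648 \cdot 10^{-5}$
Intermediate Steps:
$O{\left(M \right)} = 25$ ($O{\left(M \right)} = \left(-5\right)^{2} = 25$)
$E = 37740$ ($E = 148 \cdot 255 = 37740$)
$\frac{1}{E + O{\left(\left(-16\right) \left(-3\right) \right)}} = \frac{1}{37740 + 25} = \frac{1}{37765}$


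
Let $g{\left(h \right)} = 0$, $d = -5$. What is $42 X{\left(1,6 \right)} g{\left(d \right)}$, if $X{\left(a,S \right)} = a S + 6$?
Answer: $0$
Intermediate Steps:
$X{\left(a,S \right)} = 6 + S a$ ($X{\left(a,S \right)} = S a + 6 = 6 + S a$)
$42 X{\left(1,6 \right)} g{\left(d \right)} = 42 \left(6 + 6 \cdot 1\right) 0 = 42 \left(6 + 6\right) 0 = 42 \cdot 12 \cdot 0 = 504 \cdot 0 = 0$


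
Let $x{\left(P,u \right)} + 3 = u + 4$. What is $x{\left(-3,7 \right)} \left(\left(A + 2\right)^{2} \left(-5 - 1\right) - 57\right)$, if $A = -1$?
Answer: $-504$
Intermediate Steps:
$x{\left(P,u \right)} = 1 + u$ ($x{\left(P,u \right)} = -3 + \left(u + 4\right) = -3 + \left(4 + u\right) = 1 + u$)
$x{\left(-3,7 \right)} \left(\left(A + 2\right)^{2} \left(-5 - 1\right) - 57\right) = \left(1 + 7\right) \left(\left(-1 + 2\right)^{2} \left(-5 - 1\right) - 57\right) = 8 \left(1^{2} \left(-6\right) - 57\right) = 8 \left(1 \left(-6\right) - 57\right) = 8 \left(-6 - 57\right) = 8 \left(-63\right) = -504$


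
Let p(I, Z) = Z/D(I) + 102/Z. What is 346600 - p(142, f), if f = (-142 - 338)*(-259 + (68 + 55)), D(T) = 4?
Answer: 211379199/640 ≈ 3.3028e+5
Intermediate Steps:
f = 65280 (f = -480*(-259 + 123) = -480*(-136) = 65280)
p(I, Z) = 102/Z + Z/4 (p(I, Z) = Z/4 + 102/Z = 102/Z + Z/4)
346600 - p(142, f) = 346600 - (102/65280 + (¼)*65280) = 346600 - (102*(1/65280) + 16320) = 346600 - (1/640 + 16320) = 346600 - 1*10444801/640 = 346600 - 10444801/640 = 211379199/640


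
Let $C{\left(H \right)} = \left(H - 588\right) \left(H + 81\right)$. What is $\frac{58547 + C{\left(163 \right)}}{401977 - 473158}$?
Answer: $\frac{5017}{7909} \approx 0.63434$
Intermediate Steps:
$C{\left(H \right)} = \left(-588 + H\right) \left(81 + H\right)$
$\frac{58547 + C{\left(163 \right)}}{401977 - 473158} = \frac{58547 - \left(130269 - 26569\right)}{401977 - 473158} = \frac{58547 - 103700}{-71181} = \left(58547 - 103700\right) \left(- \frac{1}{71181}\right) = \left(-45153\right) \left(- \frac{1}{71181}\right) = \frac{5017}{7909}$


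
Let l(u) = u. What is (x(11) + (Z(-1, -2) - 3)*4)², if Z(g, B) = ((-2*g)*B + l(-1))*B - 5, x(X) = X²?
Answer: 16641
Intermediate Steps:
Z(g, B) = -5 + B*(-1 - 2*B*g) (Z(g, B) = ((-2*g)*B - 1)*B - 5 = (-2*B*g - 1)*B - 5 = (-1 - 2*B*g)*B - 5 = B*(-1 - 2*B*g) - 5 = -5 + B*(-1 - 2*B*g))
(x(11) + (Z(-1, -2) - 3)*4)² = (11² + ((-5 - 1*(-2) - 2*(-1)*(-2)²) - 3)*4)² = (121 + ((-5 + 2 - 2*(-1)*4) - 3)*4)² = (121 + ((-5 + 2 + 8) - 3)*4)² = (121 + (5 - 3)*4)² = (121 + 2*4)² = (121 + 8)² = 129² = 16641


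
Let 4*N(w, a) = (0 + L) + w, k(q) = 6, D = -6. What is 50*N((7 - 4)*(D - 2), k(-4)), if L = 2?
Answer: -275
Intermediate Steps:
N(w, a) = ½ + w/4 (N(w, a) = ((0 + 2) + w)/4 = (2 + w)/4 = ½ + w/4)
50*N((7 - 4)*(D - 2), k(-4)) = 50*(½ + ((7 - 4)*(-6 - 2))/4) = 50*(½ + (3*(-8))/4) = 50*(½ + (¼)*(-24)) = 50*(½ - 6) = 50*(-11/2) = -275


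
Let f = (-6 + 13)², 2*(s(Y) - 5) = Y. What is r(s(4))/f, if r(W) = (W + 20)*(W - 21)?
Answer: -54/7 ≈ -7.7143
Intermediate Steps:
s(Y) = 5 + Y/2
r(W) = (-21 + W)*(20 + W) (r(W) = (20 + W)*(-21 + W) = (-21 + W)*(20 + W))
f = 49 (f = 7² = 49)
r(s(4))/f = (-420 + (5 + (½)*4)² - (5 + (½)*4))/49 = (-420 + (5 + 2)² - (5 + 2))*(1/49) = (-420 + 7² - 1*7)*(1/49) = (-420 + 49 - 7)*(1/49) = -378*1/49 = -54/7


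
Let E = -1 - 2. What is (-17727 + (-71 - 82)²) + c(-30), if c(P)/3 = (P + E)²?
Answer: 8949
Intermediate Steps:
E = -3
c(P) = 3*(-3 + P)² (c(P) = 3*(P - 3)² = 3*(-3 + P)²)
(-17727 + (-71 - 82)²) + c(-30) = (-17727 + (-71 - 82)²) + 3*(-3 - 30)² = (-17727 + (-153)²) + 3*(-33)² = (-17727 + 23409) + 3*1089 = 5682 + 3267 = 8949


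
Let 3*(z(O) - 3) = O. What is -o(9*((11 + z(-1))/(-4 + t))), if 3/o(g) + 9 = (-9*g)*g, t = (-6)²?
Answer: 1024/48459 ≈ 0.021131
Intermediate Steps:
z(O) = 3 + O/3
t = 36
o(g) = 3/(-9 - 9*g²) (o(g) = 3/(-9 + (-9*g)*g) = 3/(-9 - 9*g²))
-o(9*((11 + z(-1))/(-4 + t))) = -(-1)/(3 + 3*(9*((11 + (3 + (⅓)*(-1)))/(-4 + 36)))²) = -(-1)/(3 + 3*(9*((11 + (3 - ⅓))/32))²) = -(-1)/(3 + 3*(9*((11 + 8/3)*(1/32)))²) = -(-1)/(3 + 3*(9*((41/3)*(1/32)))²) = -(-1)/(3 + 3*(9*(41/96))²) = -(-1)/(3 + 3*(123/32)²) = -(-1)/(3 + 3*(15129/1024)) = -(-1)/(3 + 45387/1024) = -(-1)/48459/1024 = -(-1)*1024/48459 = -1*(-1024/48459) = 1024/48459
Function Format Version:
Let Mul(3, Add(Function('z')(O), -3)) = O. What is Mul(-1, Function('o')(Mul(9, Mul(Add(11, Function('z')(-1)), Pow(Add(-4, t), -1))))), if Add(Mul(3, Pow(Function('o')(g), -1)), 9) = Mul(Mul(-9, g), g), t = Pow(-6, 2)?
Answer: Rational(1024, 48459) ≈ 0.021131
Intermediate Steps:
Function('z')(O) = Add(3, Mul(Rational(1, 3), O))
t = 36
Function('o')(g) = Mul(3, Pow(Add(-9, Mul(-9, Pow(g, 2))), -1)) (Function('o')(g) = Mul(3, Pow(Add(-9, Mul(Mul(-9, g), g)), -1)) = Mul(3, Pow(Add(-9, Mul(-9, Pow(g, 2))), -1)))
Mul(-1, Function('o')(Mul(9, Mul(Add(11, Function('z')(-1)), Pow(Add(-4, t), -1))))) = Mul(-1, Mul(-1, Pow(Add(3, Mul(3, Pow(Mul(9, Mul(Add(11, Add(3, Mul(Rational(1, 3), -1))), Pow(Add(-4, 36), -1))), 2))), -1))) = Mul(-1, Mul(-1, Pow(Add(3, Mul(3, Pow(Mul(9, Mul(Add(11, Add(3, Rational(-1, 3))), Pow(32, -1))), 2))), -1))) = Mul(-1, Mul(-1, Pow(Add(3, Mul(3, Pow(Mul(9, Mul(Add(11, Rational(8, 3)), Rational(1, 32))), 2))), -1))) = Mul(-1, Mul(-1, Pow(Add(3, Mul(3, Pow(Mul(9, Mul(Rational(41, 3), Rational(1, 32))), 2))), -1))) = Mul(-1, Mul(-1, Pow(Add(3, Mul(3, Pow(Mul(9, Rational(41, 96)), 2))), -1))) = Mul(-1, Mul(-1, Pow(Add(3, Mul(3, Pow(Rational(123, 32), 2))), -1))) = Mul(-1, Mul(-1, Pow(Add(3, Mul(3, Rational(15129, 1024))), -1))) = Mul(-1, Mul(-1, Pow(Add(3, Rational(45387, 1024)), -1))) = Mul(-1, Mul(-1, Pow(Rational(48459, 1024), -1))) = Mul(-1, Mul(-1, Rational(1024, 48459))) = Mul(-1, Rational(-1024, 48459)) = Rational(1024, 48459)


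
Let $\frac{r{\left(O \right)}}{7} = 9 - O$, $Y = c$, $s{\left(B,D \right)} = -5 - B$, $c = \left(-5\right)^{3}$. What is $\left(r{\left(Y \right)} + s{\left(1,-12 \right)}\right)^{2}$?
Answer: $868624$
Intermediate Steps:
$c = -125$
$Y = -125$
$r{\left(O \right)} = 63 - 7 O$ ($r{\left(O \right)} = 7 \left(9 - O\right) = 63 - 7 O$)
$\left(r{\left(Y \right)} + s{\left(1,-12 \right)}\right)^{2} = \left(\left(63 - -875\right) - 6\right)^{2} = \left(\left(63 + 875\right) - 6\right)^{2} = \left(938 - 6\right)^{2} = 932^{2} = 868624$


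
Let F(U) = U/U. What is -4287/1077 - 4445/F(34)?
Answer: -1597184/359 ≈ -4449.0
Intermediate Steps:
F(U) = 1
-4287/1077 - 4445/F(34) = -4287/1077 - 4445/1 = -4287*1/1077 - 4445*1 = -1429/359 - 4445 = -1597184/359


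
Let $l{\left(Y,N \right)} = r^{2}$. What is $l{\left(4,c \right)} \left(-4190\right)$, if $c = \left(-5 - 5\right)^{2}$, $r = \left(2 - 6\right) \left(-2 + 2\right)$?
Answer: $0$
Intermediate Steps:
$r = 0$ ($r = \left(2 - 6\right) 0 = \left(-4\right) 0 = 0$)
$c = 100$ ($c = \left(-10\right)^{2} = 100$)
$l{\left(Y,N \right)} = 0$ ($l{\left(Y,N \right)} = 0^{2} = 0$)
$l{\left(4,c \right)} \left(-4190\right) = 0 \left(-4190\right) = 0$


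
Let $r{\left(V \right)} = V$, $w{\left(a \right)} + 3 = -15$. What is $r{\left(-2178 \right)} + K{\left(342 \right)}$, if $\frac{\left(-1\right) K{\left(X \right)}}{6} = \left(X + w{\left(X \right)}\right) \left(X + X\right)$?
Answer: $-1331874$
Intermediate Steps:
$w{\left(a \right)} = -18$ ($w{\left(a \right)} = -3 - 15 = -18$)
$K{\left(X \right)} = - 12 X \left(-18 + X\right)$ ($K{\left(X \right)} = - 6 \left(X - 18\right) \left(X + X\right) = - 6 \left(-18 + X\right) 2 X = - 6 \cdot 2 X \left(-18 + X\right) = - 12 X \left(-18 + X\right)$)
$r{\left(-2178 \right)} + K{\left(342 \right)} = -2178 + 12 \cdot 342 \left(18 - 342\right) = -2178 + 12 \cdot 342 \left(-324\right) = -2178 - 1329696 = -1331874$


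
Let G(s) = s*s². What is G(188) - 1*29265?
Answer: 6615407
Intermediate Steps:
G(s) = s³
G(188) - 1*29265 = 188³ - 1*29265 = 6644672 - 29265 = 6615407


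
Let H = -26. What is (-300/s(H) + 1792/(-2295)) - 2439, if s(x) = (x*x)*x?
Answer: -24603138893/10084230 ≈ -2439.8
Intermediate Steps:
s(x) = x³ (s(x) = x²*x = x³)
(-300/s(H) + 1792/(-2295)) - 2439 = (-300/((-26)³) + 1792/(-2295)) - 2439 = (-300/(-17576) + 1792*(-1/2295)) - 2439 = (-300*(-1/17576) - 1792/2295) - 2439 = (75/4394 - 1792/2295) - 2439 = -7701923/10084230 - 2439 = -24603138893/10084230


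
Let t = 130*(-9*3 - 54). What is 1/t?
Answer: -1/10530 ≈ -9.4967e-5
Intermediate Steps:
t = -10530 (t = 130*(-27 - 54) = 130*(-81) = -10530)
1/t = 1/(-10530) = -1/10530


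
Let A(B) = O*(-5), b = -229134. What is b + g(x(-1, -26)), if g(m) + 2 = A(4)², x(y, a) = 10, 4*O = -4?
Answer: -229111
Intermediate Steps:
O = -1 (O = (¼)*(-4) = -1)
A(B) = 5 (A(B) = -1*(-5) = 5)
g(m) = 23 (g(m) = -2 + 5² = -2 + 25 = 23)
b + g(x(-1, -26)) = -229134 + 23 = -229111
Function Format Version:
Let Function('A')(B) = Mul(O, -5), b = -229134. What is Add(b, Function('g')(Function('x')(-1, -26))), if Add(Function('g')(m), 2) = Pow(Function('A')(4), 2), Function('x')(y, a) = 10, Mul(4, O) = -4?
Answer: -229111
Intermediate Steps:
O = -1 (O = Mul(Rational(1, 4), -4) = -1)
Function('A')(B) = 5 (Function('A')(B) = Mul(-1, -5) = 5)
Function('g')(m) = 23 (Function('g')(m) = Add(-2, Pow(5, 2)) = Add(-2, 25) = 23)
Add(b, Function('g')(Function('x')(-1, -26))) = Add(-229134, 23) = -229111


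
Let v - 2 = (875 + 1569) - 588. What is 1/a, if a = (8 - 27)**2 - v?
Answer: -1/1497 ≈ -0.00066800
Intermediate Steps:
v = 1858 (v = 2 + ((875 + 1569) - 588) = 2 + (2444 - 588) = 2 + 1856 = 1858)
a = -1497 (a = (8 - 27)**2 - 1*1858 = (-19)**2 - 1858 = 361 - 1858 = -1497)
1/a = 1/(-1497) = -1/1497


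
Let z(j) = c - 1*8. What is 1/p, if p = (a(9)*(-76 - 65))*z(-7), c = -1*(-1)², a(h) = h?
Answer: 1/11421 ≈ 8.7558e-5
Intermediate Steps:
c = -1 (c = -1*1 = -1)
z(j) = -9 (z(j) = -1 - 1*8 = -1 - 8 = -9)
p = 11421 (p = (9*(-76 - 65))*(-9) = (9*(-141))*(-9) = -1269*(-9) = 11421)
1/p = 1/11421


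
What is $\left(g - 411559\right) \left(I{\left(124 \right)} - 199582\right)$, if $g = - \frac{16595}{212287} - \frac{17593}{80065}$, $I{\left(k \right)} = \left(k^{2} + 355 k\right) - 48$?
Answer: $\frac{980961238952926000574}{16996758655} \approx 5.7715 \cdot 10^{10}$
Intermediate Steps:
$I{\left(k \right)} = -48 + k^{2} + 355 k$
$g = - \frac{5063443866}{16996758655}$ ($g = \left(-16595\right) \frac{1}{212287} - \frac{17593}{80065} = - \frac{16595}{212287} - \frac{17593}{80065} = - \frac{5063443866}{16996758655} \approx -0.29791$)
$\left(g - 411559\right) \left(I{\left(124 \right)} - 199582\right) = \left(- \frac{5063443866}{16996758655} - 411559\right) \left(\left(-48 + 124^{2} + 355 \cdot 124\right) - 199582\right) = - \frac{6995174058737011 \left(\left(-48 + 15376 + 44020\right) - 199582\right)}{16996758655} = - \frac{6995174058737011 \left(59348 - 199582\right)}{16996758655} = \left(- \frac{6995174058737011}{16996758655}\right) \left(-140234\right) = \frac{980961238952926000574}{16996758655}$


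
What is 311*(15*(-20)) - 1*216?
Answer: -93516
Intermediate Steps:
311*(15*(-20)) - 1*216 = 311*(-300) - 216 = -93300 - 216 = -93516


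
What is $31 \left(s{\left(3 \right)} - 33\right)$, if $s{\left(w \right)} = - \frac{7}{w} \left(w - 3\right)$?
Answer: $-1023$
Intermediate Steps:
$s{\left(w \right)} = - \frac{7 \left(-3 + w\right)}{w}$ ($s{\left(w \right)} = - \frac{7}{w} \left(-3 + w\right) = - \frac{7 \left(-3 + w\right)}{w}$)
$31 \left(s{\left(3 \right)} - 33\right) = 31 \left(\left(-7 + \frac{21}{3}\right) - 33\right) = 31 \left(\left(-7 + 21 \cdot \frac{1}{3}\right) - 33\right) = 31 \left(\left(-7 + 7\right) - 33\right) = 31 \left(0 - 33\right) = 31 \left(-33\right) = -1023$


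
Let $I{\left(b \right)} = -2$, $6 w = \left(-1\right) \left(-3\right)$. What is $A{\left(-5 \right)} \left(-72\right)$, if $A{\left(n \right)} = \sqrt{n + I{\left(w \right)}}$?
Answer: $- 72 i \sqrt{7} \approx - 190.49 i$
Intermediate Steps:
$w = \frac{1}{2}$ ($w = \frac{\left(-1\right) \left(-3\right)}{6} = \frac{1}{6} \cdot 3 = \frac{1}{2} \approx 0.5$)
$A{\left(n \right)} = \sqrt{-2 + n}$ ($A{\left(n \right)} = \sqrt{n - 2} = \sqrt{-2 + n}$)
$A{\left(-5 \right)} \left(-72\right) = \sqrt{-2 - 5} \left(-72\right) = \sqrt{-7} \left(-72\right) = i \sqrt{7} \left(-72\right) = - 72 i \sqrt{7}$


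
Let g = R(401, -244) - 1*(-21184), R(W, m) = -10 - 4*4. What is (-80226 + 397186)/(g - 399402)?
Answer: -79240/94561 ≈ -0.83798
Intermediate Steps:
R(W, m) = -26 (R(W, m) = -10 - 16 = -26)
g = 21158 (g = -26 - 1*(-21184) = -26 + 21184 = 21158)
(-80226 + 397186)/(g - 399402) = (-80226 + 397186)/(21158 - 399402) = 316960/(-378244) = 316960*(-1/378244) = -79240/94561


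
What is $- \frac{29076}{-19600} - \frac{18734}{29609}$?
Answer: $\frac{4256249}{5002900} \approx 0.85076$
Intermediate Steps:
$- \frac{29076}{-19600} - \frac{18734}{29609} = \left(-29076\right) \left(- \frac{1}{19600}\right) - \frac{646}{1021} = \frac{7269}{4900} - \frac{646}{1021} = \frac{4256249}{5002900}$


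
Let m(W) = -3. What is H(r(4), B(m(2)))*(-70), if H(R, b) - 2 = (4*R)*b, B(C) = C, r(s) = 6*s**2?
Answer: 80500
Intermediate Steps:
H(R, b) = 2 + 4*R*b (H(R, b) = 2 + (4*R)*b = 2 + 4*R*b)
H(r(4), B(m(2)))*(-70) = (2 + 4*(6*4**2)*(-3))*(-70) = (2 + 4*(6*16)*(-3))*(-70) = (2 + 4*96*(-3))*(-70) = (2 - 1152)*(-70) = -1150*(-70) = 80500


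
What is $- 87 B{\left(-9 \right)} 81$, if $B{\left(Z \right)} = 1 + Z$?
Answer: $56376$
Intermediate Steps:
$- 87 B{\left(-9 \right)} 81 = - 87 \left(1 - 9\right) 81 = \left(-87\right) \left(-8\right) 81 = 696 \cdot 81 = 56376$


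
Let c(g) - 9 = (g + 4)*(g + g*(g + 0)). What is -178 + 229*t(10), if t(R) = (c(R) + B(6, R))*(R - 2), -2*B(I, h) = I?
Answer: 2832094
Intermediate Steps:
c(g) = 9 + (4 + g)*(g + g²) (c(g) = 9 + (g + 4)*(g + g*(g + 0)) = 9 + (4 + g)*(g + g*g) = 9 + (4 + g)*(g + g²))
B(I, h) = -I/2
t(R) = (-2 + R)*(6 + R³ + 4*R + 5*R²) (t(R) = ((9 + R³ + 4*R + 5*R²) - ½*6)*(R - 2) = ((9 + R³ + 4*R + 5*R²) - 3)*(-2 + R) = (6 + R³ + 4*R + 5*R²)*(-2 + R) = (-2 + R)*(6 + R³ + 4*R + 5*R²))
-178 + 229*t(10) = -178 + 229*(-12 + 10⁴ - 6*10² - 2*10 + 3*10³) = -178 + 229*(-12 + 10000 - 6*100 - 20 + 3*1000) = -178 + 229*(-12 + 10000 - 600 - 20 + 3000) = -178 + 229*12368 = -178 + 2832272 = 2832094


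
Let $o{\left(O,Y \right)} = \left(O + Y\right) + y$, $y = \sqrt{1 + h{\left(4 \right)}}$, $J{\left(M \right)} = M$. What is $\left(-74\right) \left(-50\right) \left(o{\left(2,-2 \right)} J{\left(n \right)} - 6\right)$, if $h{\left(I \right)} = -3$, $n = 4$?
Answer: $-22200 + 14800 i \sqrt{2} \approx -22200.0 + 20930.0 i$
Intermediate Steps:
$y = i \sqrt{2}$ ($y = \sqrt{1 - 3} = \sqrt{-2} = i \sqrt{2} \approx 1.4142 i$)
$o{\left(O,Y \right)} = O + Y + i \sqrt{2}$ ($o{\left(O,Y \right)} = \left(O + Y\right) + i \sqrt{2} = O + Y + i \sqrt{2}$)
$\left(-74\right) \left(-50\right) \left(o{\left(2,-2 \right)} J{\left(n \right)} - 6\right) = \left(-74\right) \left(-50\right) \left(\left(2 - 2 + i \sqrt{2}\right) 4 - 6\right) = 3700 \left(i \sqrt{2} \cdot 4 - 6\right) = 3700 \left(4 i \sqrt{2} - 6\right) = 3700 \left(-6 + 4 i \sqrt{2}\right) = -22200 + 14800 i \sqrt{2}$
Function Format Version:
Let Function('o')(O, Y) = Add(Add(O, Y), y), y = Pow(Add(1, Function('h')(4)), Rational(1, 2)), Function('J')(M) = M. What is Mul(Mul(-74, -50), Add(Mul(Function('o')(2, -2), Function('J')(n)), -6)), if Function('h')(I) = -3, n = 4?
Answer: Add(-22200, Mul(14800, I, Pow(2, Rational(1, 2)))) ≈ Add(-22200., Mul(20930., I))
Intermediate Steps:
y = Mul(I, Pow(2, Rational(1, 2))) (y = Pow(Add(1, -3), Rational(1, 2)) = Pow(-2, Rational(1, 2)) = Mul(I, Pow(2, Rational(1, 2))) ≈ Mul(1.4142, I))
Function('o')(O, Y) = Add(O, Y, Mul(I, Pow(2, Rational(1, 2)))) (Function('o')(O, Y) = Add(Add(O, Y), Mul(I, Pow(2, Rational(1, 2)))) = Add(O, Y, Mul(I, Pow(2, Rational(1, 2)))))
Mul(Mul(-74, -50), Add(Mul(Function('o')(2, -2), Function('J')(n)), -6)) = Mul(Mul(-74, -50), Add(Mul(Add(2, -2, Mul(I, Pow(2, Rational(1, 2)))), 4), -6)) = Mul(3700, Add(Mul(Mul(I, Pow(2, Rational(1, 2))), 4), -6)) = Mul(3700, Add(Mul(4, I, Pow(2, Rational(1, 2))), -6)) = Mul(3700, Add(-6, Mul(4, I, Pow(2, Rational(1, 2))))) = Add(-22200, Mul(14800, I, Pow(2, Rational(1, 2))))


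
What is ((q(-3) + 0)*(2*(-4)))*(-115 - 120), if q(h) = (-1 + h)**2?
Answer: 30080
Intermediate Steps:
((q(-3) + 0)*(2*(-4)))*(-115 - 120) = (((-1 - 3)**2 + 0)*(2*(-4)))*(-115 - 120) = (((-4)**2 + 0)*(-8))*(-235) = ((16 + 0)*(-8))*(-235) = (16*(-8))*(-235) = -128*(-235) = 30080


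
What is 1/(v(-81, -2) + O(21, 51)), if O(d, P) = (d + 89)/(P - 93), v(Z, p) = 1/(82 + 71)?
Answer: -1071/2798 ≈ -0.38277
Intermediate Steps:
v(Z, p) = 1/153
O(d, P) = (89 + d)/(-93 + P)
1/(v(-81, -2) + O(21, 51)) = 1/(1/153 + (89 + 21)/(-93 + 51)) = 1/(1/153 + 110/(-42)) = 1/(1/153 - 1/42*110) = 1/(1/153 - 55/21) = 1/(-2798/1071) = -1071/2798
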